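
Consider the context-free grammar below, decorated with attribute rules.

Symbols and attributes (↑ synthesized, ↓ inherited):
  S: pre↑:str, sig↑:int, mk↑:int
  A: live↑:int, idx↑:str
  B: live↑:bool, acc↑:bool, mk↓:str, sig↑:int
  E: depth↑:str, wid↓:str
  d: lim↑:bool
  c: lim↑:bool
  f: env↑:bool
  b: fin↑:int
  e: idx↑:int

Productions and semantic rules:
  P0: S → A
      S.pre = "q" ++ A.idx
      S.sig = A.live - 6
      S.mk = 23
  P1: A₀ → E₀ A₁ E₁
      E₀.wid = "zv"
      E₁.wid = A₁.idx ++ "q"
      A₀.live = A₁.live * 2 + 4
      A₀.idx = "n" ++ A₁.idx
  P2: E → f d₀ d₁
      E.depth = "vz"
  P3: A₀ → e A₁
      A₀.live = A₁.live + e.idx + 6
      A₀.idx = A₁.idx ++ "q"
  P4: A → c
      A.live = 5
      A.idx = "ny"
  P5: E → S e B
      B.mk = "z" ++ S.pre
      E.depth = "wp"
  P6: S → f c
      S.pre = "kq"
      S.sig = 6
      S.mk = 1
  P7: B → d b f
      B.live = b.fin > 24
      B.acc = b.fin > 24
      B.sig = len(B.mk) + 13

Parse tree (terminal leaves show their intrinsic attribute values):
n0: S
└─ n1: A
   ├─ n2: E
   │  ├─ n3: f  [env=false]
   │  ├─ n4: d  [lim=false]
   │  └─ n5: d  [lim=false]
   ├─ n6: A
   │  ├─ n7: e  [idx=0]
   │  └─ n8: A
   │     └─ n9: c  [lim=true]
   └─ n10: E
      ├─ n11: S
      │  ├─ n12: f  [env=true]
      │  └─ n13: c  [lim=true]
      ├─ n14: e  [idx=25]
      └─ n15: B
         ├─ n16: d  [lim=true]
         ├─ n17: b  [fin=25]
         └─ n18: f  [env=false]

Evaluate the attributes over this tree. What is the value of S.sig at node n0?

20

1. n2.wid = "zv"  ["zv"]
2. n3.env = false  [terminal]
3. n4.lim = false  [terminal]
4. n5.lim = false  [terminal]
5. n2.depth = "vz"  ["vz"]
6. n7.idx = 0  [terminal]
7. n9.lim = true  [terminal]
8. n8.live = 5  [5]
9. n8.idx = "ny"  ["ny"]
10. n6.live = 11  [A₁.live + e.idx + 6]
11. n6.idx = "nyq"  [A₁.idx ++ "q"]
12. n10.wid = "nyqq"  [A₁.idx ++ "q"]
13. n12.env = true  [terminal]
14. n13.lim = true  [terminal]
15. n11.pre = "kq"  ["kq"]
16. n11.sig = 6  [6]
17. n11.mk = 1  [1]
18. n14.idx = 25  [terminal]
19. n15.mk = "zkq"  ["z" ++ S.pre]
20. n16.lim = true  [terminal]
21. n17.fin = 25  [terminal]
22. n18.env = false  [terminal]
23. n15.live = true  [b.fin > 24]
24. n15.acc = true  [b.fin > 24]
25. n15.sig = 16  [len(B.mk) + 13]
26. n10.depth = "wp"  ["wp"]
27. n1.live = 26  [A₁.live * 2 + 4]
28. n1.idx = "nnyq"  ["n" ++ A₁.idx]
29. n0.pre = "qnnyq"  ["q" ++ A.idx]
30. n0.sig = 20  [A.live - 6]
31. n0.mk = 23  [23]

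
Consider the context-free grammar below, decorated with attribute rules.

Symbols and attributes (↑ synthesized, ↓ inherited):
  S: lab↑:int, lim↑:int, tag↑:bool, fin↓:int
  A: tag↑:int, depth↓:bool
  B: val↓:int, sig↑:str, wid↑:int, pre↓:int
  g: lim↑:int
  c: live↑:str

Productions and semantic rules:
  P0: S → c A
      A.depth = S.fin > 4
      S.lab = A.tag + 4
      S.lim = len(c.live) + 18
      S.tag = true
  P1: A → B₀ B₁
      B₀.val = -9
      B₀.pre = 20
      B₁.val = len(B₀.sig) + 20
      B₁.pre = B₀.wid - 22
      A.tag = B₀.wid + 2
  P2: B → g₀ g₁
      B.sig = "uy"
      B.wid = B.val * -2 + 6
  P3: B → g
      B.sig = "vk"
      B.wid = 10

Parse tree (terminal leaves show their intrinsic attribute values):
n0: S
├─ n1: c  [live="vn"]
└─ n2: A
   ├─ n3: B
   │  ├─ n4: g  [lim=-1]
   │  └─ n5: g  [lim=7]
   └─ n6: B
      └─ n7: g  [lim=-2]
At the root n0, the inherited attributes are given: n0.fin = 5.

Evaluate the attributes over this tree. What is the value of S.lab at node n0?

1. n0.fin = 5  [given at root]
2. n1.live = "vn"  [terminal]
3. n2.depth = true  [S.fin > 4]
4. n3.val = -9  [-9]
5. n3.pre = 20  [20]
6. n4.lim = -1  [terminal]
7. n5.lim = 7  [terminal]
8. n3.sig = "uy"  ["uy"]
9. n3.wid = 24  [B.val * -2 + 6]
10. n6.val = 22  [len(B₀.sig) + 20]
11. n6.pre = 2  [B₀.wid - 22]
12. n7.lim = -2  [terminal]
13. n6.sig = "vk"  ["vk"]
14. n6.wid = 10  [10]
15. n2.tag = 26  [B₀.wid + 2]
16. n0.lab = 30  [A.tag + 4]
17. n0.lim = 20  [len(c.live) + 18]
18. n0.tag = true  [true]

30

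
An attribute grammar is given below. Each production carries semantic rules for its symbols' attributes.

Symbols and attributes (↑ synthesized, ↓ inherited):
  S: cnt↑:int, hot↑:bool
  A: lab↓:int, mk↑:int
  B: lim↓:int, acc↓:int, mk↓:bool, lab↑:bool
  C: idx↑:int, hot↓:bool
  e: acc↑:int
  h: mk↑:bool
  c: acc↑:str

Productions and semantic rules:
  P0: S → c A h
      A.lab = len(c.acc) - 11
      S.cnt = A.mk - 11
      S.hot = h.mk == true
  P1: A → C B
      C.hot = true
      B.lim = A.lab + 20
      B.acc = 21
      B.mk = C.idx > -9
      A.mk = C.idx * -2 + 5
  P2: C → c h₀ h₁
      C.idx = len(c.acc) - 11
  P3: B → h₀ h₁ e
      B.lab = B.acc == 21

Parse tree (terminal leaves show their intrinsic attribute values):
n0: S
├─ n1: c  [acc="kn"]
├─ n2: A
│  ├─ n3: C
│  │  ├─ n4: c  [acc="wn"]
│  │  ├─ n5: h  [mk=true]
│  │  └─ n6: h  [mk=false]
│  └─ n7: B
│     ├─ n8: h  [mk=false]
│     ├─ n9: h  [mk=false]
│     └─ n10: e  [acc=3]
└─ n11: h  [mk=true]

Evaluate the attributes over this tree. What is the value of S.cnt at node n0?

1. n1.acc = "kn"  [terminal]
2. n2.lab = -9  [len(c.acc) - 11]
3. n3.hot = true  [true]
4. n4.acc = "wn"  [terminal]
5. n5.mk = true  [terminal]
6. n6.mk = false  [terminal]
7. n3.idx = -9  [len(c.acc) - 11]
8. n7.lim = 11  [A.lab + 20]
9. n7.acc = 21  [21]
10. n7.mk = false  [C.idx > -9]
11. n8.mk = false  [terminal]
12. n9.mk = false  [terminal]
13. n10.acc = 3  [terminal]
14. n7.lab = true  [B.acc == 21]
15. n2.mk = 23  [C.idx * -2 + 5]
16. n11.mk = true  [terminal]
17. n0.cnt = 12  [A.mk - 11]
18. n0.hot = true  [h.mk == true]

12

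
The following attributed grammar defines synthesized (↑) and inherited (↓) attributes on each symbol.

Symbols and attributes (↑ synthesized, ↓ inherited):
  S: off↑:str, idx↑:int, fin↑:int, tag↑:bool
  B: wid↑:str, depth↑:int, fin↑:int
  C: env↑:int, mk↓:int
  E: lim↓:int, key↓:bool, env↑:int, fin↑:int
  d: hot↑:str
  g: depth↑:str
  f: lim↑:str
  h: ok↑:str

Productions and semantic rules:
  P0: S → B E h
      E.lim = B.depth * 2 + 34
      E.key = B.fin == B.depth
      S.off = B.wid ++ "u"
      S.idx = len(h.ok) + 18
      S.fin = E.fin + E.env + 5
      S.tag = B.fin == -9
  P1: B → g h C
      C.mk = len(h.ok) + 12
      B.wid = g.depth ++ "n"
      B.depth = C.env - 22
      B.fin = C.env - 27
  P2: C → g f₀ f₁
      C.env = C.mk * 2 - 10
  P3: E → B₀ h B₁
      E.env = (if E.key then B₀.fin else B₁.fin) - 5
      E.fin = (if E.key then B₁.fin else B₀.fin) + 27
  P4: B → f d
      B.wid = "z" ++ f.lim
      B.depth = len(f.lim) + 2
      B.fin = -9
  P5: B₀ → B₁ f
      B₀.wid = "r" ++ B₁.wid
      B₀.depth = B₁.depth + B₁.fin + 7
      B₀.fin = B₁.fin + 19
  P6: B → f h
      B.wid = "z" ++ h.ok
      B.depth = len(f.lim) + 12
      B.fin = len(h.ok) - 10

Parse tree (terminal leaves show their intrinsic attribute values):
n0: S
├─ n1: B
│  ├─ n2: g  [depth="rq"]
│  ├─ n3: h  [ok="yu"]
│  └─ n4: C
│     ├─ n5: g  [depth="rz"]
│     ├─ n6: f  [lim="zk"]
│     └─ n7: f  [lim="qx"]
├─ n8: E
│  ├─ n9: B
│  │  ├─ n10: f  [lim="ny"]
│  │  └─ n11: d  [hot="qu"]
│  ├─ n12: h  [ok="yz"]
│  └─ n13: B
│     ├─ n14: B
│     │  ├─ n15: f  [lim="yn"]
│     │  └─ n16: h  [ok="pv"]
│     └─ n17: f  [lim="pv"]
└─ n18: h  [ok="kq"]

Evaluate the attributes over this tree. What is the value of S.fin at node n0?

29

1. n2.depth = "rq"  [terminal]
2. n3.ok = "yu"  [terminal]
3. n4.mk = 14  [len(h.ok) + 12]
4. n5.depth = "rz"  [terminal]
5. n6.lim = "zk"  [terminal]
6. n7.lim = "qx"  [terminal]
7. n4.env = 18  [C.mk * 2 - 10]
8. n1.wid = "rqn"  [g.depth ++ "n"]
9. n1.depth = -4  [C.env - 22]
10. n1.fin = -9  [C.env - 27]
11. n8.lim = 26  [B.depth * 2 + 34]
12. n8.key = false  [B.fin == B.depth]
13. n10.lim = "ny"  [terminal]
14. n11.hot = "qu"  [terminal]
15. n9.wid = "zny"  ["z" ++ f.lim]
16. n9.depth = 4  [len(f.lim) + 2]
17. n9.fin = -9  [-9]
18. n12.ok = "yz"  [terminal]
19. n15.lim = "yn"  [terminal]
20. n16.ok = "pv"  [terminal]
21. n14.wid = "zpv"  ["z" ++ h.ok]
22. n14.depth = 14  [len(f.lim) + 12]
23. n14.fin = -8  [len(h.ok) - 10]
24. n17.lim = "pv"  [terminal]
25. n13.wid = "rzpv"  ["r" ++ B₁.wid]
26. n13.depth = 13  [B₁.depth + B₁.fin + 7]
27. n13.fin = 11  [B₁.fin + 19]
28. n8.env = 6  [(if E.key then B₀.fin else B₁.fin) - 5]
29. n8.fin = 18  [(if E.key then B₁.fin else B₀.fin) + 27]
30. n18.ok = "kq"  [terminal]
31. n0.off = "rqnu"  [B.wid ++ "u"]
32. n0.idx = 20  [len(h.ok) + 18]
33. n0.fin = 29  [E.fin + E.env + 5]
34. n0.tag = true  [B.fin == -9]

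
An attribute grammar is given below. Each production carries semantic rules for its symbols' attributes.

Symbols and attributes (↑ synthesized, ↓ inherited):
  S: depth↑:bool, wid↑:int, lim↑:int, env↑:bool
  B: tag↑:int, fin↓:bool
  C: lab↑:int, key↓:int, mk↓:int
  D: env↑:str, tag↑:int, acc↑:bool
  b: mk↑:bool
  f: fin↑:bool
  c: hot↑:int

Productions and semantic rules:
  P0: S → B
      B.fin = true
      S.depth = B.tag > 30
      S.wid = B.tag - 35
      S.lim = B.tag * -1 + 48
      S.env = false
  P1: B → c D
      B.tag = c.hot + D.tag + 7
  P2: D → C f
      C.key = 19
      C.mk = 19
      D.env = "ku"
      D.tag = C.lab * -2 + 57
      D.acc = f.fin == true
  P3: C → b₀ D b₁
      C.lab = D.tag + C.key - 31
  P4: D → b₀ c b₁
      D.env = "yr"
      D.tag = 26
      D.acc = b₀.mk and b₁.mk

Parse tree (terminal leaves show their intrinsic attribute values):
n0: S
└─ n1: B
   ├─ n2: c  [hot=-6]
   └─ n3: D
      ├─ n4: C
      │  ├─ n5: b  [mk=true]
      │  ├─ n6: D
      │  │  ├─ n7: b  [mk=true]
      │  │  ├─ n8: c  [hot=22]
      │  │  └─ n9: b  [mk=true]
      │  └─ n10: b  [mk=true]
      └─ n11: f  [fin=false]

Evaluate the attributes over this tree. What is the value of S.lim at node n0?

18

1. n1.fin = true  [true]
2. n2.hot = -6  [terminal]
3. n4.key = 19  [19]
4. n4.mk = 19  [19]
5. n5.mk = true  [terminal]
6. n7.mk = true  [terminal]
7. n8.hot = 22  [terminal]
8. n9.mk = true  [terminal]
9. n6.env = "yr"  ["yr"]
10. n6.tag = 26  [26]
11. n6.acc = true  [b₀.mk and b₁.mk]
12. n10.mk = true  [terminal]
13. n4.lab = 14  [D.tag + C.key - 31]
14. n11.fin = false  [terminal]
15. n3.env = "ku"  ["ku"]
16. n3.tag = 29  [C.lab * -2 + 57]
17. n3.acc = false  [f.fin == true]
18. n1.tag = 30  [c.hot + D.tag + 7]
19. n0.depth = false  [B.tag > 30]
20. n0.wid = -5  [B.tag - 35]
21. n0.lim = 18  [B.tag * -1 + 48]
22. n0.env = false  [false]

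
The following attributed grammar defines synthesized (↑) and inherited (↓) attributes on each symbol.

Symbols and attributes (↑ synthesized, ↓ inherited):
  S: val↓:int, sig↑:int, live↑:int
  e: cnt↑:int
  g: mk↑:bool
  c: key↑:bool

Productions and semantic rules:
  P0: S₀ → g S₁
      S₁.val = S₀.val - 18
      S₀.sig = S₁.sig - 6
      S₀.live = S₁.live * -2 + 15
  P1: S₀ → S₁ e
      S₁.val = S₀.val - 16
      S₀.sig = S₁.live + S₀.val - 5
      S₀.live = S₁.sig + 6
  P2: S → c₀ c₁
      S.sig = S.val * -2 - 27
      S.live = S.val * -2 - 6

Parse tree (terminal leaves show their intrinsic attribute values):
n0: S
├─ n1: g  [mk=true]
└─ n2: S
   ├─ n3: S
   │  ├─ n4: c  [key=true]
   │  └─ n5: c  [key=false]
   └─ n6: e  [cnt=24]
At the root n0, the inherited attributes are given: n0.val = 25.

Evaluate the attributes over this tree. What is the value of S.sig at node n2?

1. n0.val = 25  [given at root]
2. n1.mk = true  [terminal]
3. n2.val = 7  [S₀.val - 18]
4. n3.val = -9  [S₀.val - 16]
5. n4.key = true  [terminal]
6. n5.key = false  [terminal]
7. n3.sig = -9  [S.val * -2 - 27]
8. n3.live = 12  [S.val * -2 - 6]
9. n6.cnt = 24  [terminal]
10. n2.sig = 14  [S₁.live + S₀.val - 5]
11. n2.live = -3  [S₁.sig + 6]
12. n0.sig = 8  [S₁.sig - 6]
13. n0.live = 21  [S₁.live * -2 + 15]

14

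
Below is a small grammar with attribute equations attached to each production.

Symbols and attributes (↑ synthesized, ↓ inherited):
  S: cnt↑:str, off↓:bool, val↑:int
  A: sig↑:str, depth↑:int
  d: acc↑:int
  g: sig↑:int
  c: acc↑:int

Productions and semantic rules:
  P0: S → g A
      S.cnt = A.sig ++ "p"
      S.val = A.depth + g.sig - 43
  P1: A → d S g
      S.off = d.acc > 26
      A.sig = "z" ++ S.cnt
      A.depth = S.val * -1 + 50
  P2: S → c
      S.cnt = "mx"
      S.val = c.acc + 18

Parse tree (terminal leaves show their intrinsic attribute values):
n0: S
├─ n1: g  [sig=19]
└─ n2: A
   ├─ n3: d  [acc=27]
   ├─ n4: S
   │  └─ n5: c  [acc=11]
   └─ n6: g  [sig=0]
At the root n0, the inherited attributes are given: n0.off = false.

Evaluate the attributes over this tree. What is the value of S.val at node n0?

-3

1. n0.off = false  [given at root]
2. n1.sig = 19  [terminal]
3. n3.acc = 27  [terminal]
4. n4.off = true  [d.acc > 26]
5. n5.acc = 11  [terminal]
6. n4.cnt = "mx"  ["mx"]
7. n4.val = 29  [c.acc + 18]
8. n6.sig = 0  [terminal]
9. n2.sig = "zmx"  ["z" ++ S.cnt]
10. n2.depth = 21  [S.val * -1 + 50]
11. n0.cnt = "zmxp"  [A.sig ++ "p"]
12. n0.val = -3  [A.depth + g.sig - 43]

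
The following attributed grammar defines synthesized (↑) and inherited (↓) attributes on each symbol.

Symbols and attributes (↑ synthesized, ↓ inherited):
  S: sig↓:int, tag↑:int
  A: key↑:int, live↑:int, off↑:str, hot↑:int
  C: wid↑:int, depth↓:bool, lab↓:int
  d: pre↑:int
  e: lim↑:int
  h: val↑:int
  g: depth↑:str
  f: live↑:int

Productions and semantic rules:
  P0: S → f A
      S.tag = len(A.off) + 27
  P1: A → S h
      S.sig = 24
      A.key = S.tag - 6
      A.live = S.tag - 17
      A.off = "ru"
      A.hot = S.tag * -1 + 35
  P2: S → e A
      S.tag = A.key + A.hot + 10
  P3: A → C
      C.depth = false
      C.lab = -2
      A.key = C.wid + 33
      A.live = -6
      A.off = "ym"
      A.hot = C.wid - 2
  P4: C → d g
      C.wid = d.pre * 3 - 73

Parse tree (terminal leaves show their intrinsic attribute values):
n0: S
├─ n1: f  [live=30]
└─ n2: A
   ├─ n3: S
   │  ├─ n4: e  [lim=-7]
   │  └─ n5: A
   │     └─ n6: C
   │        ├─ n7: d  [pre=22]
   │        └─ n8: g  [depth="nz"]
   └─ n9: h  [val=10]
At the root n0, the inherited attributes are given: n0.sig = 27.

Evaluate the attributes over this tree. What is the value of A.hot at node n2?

1. n0.sig = 27  [given at root]
2. n1.live = 30  [terminal]
3. n3.sig = 24  [24]
4. n4.lim = -7  [terminal]
5. n6.depth = false  [false]
6. n6.lab = -2  [-2]
7. n7.pre = 22  [terminal]
8. n8.depth = "nz"  [terminal]
9. n6.wid = -7  [d.pre * 3 - 73]
10. n5.key = 26  [C.wid + 33]
11. n5.live = -6  [-6]
12. n5.off = "ym"  ["ym"]
13. n5.hot = -9  [C.wid - 2]
14. n3.tag = 27  [A.key + A.hot + 10]
15. n9.val = 10  [terminal]
16. n2.key = 21  [S.tag - 6]
17. n2.live = 10  [S.tag - 17]
18. n2.off = "ru"  ["ru"]
19. n2.hot = 8  [S.tag * -1 + 35]
20. n0.tag = 29  [len(A.off) + 27]

8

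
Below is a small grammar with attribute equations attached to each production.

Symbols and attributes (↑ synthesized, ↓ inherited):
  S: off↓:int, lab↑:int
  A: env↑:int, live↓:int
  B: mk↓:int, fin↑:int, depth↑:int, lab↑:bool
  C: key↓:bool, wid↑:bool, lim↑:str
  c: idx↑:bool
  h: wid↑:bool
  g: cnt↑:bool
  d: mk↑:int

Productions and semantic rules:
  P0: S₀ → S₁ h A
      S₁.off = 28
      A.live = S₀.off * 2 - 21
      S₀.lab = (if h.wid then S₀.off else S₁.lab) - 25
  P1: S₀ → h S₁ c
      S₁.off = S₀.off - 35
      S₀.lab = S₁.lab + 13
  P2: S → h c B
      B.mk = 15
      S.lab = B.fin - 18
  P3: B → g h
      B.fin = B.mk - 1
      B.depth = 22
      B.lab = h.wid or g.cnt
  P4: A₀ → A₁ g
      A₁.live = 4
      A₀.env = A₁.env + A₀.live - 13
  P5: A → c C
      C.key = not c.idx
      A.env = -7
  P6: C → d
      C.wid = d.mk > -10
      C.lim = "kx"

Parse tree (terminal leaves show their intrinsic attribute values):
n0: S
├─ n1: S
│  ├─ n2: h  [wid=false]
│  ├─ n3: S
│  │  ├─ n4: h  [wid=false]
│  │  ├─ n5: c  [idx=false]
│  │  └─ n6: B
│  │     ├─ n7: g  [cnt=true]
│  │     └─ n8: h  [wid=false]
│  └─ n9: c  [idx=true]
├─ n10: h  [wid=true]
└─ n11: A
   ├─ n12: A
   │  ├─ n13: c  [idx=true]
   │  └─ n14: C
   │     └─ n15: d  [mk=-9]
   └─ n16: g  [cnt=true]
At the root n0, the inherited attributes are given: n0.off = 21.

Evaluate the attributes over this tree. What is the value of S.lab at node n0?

-4

1. n0.off = 21  [given at root]
2. n1.off = 28  [28]
3. n2.wid = false  [terminal]
4. n3.off = -7  [S₀.off - 35]
5. n4.wid = false  [terminal]
6. n5.idx = false  [terminal]
7. n6.mk = 15  [15]
8. n7.cnt = true  [terminal]
9. n8.wid = false  [terminal]
10. n6.fin = 14  [B.mk - 1]
11. n6.depth = 22  [22]
12. n6.lab = true  [h.wid or g.cnt]
13. n3.lab = -4  [B.fin - 18]
14. n9.idx = true  [terminal]
15. n1.lab = 9  [S₁.lab + 13]
16. n10.wid = true  [terminal]
17. n11.live = 21  [S₀.off * 2 - 21]
18. n12.live = 4  [4]
19. n13.idx = true  [terminal]
20. n14.key = false  [not c.idx]
21. n15.mk = -9  [terminal]
22. n14.wid = true  [d.mk > -10]
23. n14.lim = "kx"  ["kx"]
24. n12.env = -7  [-7]
25. n16.cnt = true  [terminal]
26. n11.env = 1  [A₁.env + A₀.live - 13]
27. n0.lab = -4  [(if h.wid then S₀.off else S₁.lab) - 25]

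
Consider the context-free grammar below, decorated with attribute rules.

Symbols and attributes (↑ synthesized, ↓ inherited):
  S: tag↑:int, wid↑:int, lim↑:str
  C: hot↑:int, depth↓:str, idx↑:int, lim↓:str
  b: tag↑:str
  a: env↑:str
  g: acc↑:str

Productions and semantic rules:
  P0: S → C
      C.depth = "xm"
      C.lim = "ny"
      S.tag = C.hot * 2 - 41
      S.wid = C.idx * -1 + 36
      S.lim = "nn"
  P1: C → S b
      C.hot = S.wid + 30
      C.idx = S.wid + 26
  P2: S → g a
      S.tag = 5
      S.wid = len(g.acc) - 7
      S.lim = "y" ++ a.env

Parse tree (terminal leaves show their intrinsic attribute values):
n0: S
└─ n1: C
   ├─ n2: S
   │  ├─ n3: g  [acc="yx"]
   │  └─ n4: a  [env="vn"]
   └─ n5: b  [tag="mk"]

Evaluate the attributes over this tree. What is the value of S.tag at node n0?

1. n1.depth = "xm"  ["xm"]
2. n1.lim = "ny"  ["ny"]
3. n3.acc = "yx"  [terminal]
4. n4.env = "vn"  [terminal]
5. n2.tag = 5  [5]
6. n2.wid = -5  [len(g.acc) - 7]
7. n2.lim = "yvn"  ["y" ++ a.env]
8. n5.tag = "mk"  [terminal]
9. n1.hot = 25  [S.wid + 30]
10. n1.idx = 21  [S.wid + 26]
11. n0.tag = 9  [C.hot * 2 - 41]
12. n0.wid = 15  [C.idx * -1 + 36]
13. n0.lim = "nn"  ["nn"]

9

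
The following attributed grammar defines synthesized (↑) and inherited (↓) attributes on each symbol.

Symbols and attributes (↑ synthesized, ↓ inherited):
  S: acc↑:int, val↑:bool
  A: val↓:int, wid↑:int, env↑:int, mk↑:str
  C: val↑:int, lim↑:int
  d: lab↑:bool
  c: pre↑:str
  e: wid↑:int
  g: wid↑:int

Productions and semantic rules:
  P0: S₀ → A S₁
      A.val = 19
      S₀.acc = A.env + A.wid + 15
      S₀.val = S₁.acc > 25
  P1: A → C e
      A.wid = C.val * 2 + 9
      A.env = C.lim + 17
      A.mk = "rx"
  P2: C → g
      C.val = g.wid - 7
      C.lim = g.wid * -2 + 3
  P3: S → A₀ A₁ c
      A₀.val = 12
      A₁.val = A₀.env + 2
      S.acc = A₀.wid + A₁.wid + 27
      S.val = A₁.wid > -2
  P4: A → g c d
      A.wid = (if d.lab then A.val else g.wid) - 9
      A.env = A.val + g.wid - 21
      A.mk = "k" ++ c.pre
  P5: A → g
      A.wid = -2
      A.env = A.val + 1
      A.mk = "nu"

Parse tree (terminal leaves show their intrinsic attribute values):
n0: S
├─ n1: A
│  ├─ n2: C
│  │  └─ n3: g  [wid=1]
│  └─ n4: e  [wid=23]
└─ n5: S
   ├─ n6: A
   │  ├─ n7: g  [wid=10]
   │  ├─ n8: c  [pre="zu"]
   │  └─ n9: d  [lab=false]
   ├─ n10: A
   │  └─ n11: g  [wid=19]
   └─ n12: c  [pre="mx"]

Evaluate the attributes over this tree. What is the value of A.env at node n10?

4

1. n1.val = 19  [19]
2. n3.wid = 1  [terminal]
3. n2.val = -6  [g.wid - 7]
4. n2.lim = 1  [g.wid * -2 + 3]
5. n4.wid = 23  [terminal]
6. n1.wid = -3  [C.val * 2 + 9]
7. n1.env = 18  [C.lim + 17]
8. n1.mk = "rx"  ["rx"]
9. n6.val = 12  [12]
10. n7.wid = 10  [terminal]
11. n8.pre = "zu"  [terminal]
12. n9.lab = false  [terminal]
13. n6.wid = 1  [(if d.lab then A.val else g.wid) - 9]
14. n6.env = 1  [A.val + g.wid - 21]
15. n6.mk = "kzu"  ["k" ++ c.pre]
16. n10.val = 3  [A₀.env + 2]
17. n11.wid = 19  [terminal]
18. n10.wid = -2  [-2]
19. n10.env = 4  [A.val + 1]
20. n10.mk = "nu"  ["nu"]
21. n12.pre = "mx"  [terminal]
22. n5.acc = 26  [A₀.wid + A₁.wid + 27]
23. n5.val = false  [A₁.wid > -2]
24. n0.acc = 30  [A.env + A.wid + 15]
25. n0.val = true  [S₁.acc > 25]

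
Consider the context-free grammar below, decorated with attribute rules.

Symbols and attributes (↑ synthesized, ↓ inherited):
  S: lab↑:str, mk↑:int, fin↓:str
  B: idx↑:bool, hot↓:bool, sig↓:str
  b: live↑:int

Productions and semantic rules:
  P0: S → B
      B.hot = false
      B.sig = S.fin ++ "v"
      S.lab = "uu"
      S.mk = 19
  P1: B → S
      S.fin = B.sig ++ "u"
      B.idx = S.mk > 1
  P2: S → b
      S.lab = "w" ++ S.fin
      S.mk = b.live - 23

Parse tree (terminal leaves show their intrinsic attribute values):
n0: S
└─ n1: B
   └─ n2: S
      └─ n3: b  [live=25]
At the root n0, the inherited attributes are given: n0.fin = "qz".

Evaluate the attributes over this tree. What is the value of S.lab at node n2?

1. n0.fin = "qz"  [given at root]
2. n1.hot = false  [false]
3. n1.sig = "qzv"  [S.fin ++ "v"]
4. n2.fin = "qzvu"  [B.sig ++ "u"]
5. n3.live = 25  [terminal]
6. n2.lab = "wqzvu"  ["w" ++ S.fin]
7. n2.mk = 2  [b.live - 23]
8. n1.idx = true  [S.mk > 1]
9. n0.lab = "uu"  ["uu"]
10. n0.mk = 19  [19]

"wqzvu"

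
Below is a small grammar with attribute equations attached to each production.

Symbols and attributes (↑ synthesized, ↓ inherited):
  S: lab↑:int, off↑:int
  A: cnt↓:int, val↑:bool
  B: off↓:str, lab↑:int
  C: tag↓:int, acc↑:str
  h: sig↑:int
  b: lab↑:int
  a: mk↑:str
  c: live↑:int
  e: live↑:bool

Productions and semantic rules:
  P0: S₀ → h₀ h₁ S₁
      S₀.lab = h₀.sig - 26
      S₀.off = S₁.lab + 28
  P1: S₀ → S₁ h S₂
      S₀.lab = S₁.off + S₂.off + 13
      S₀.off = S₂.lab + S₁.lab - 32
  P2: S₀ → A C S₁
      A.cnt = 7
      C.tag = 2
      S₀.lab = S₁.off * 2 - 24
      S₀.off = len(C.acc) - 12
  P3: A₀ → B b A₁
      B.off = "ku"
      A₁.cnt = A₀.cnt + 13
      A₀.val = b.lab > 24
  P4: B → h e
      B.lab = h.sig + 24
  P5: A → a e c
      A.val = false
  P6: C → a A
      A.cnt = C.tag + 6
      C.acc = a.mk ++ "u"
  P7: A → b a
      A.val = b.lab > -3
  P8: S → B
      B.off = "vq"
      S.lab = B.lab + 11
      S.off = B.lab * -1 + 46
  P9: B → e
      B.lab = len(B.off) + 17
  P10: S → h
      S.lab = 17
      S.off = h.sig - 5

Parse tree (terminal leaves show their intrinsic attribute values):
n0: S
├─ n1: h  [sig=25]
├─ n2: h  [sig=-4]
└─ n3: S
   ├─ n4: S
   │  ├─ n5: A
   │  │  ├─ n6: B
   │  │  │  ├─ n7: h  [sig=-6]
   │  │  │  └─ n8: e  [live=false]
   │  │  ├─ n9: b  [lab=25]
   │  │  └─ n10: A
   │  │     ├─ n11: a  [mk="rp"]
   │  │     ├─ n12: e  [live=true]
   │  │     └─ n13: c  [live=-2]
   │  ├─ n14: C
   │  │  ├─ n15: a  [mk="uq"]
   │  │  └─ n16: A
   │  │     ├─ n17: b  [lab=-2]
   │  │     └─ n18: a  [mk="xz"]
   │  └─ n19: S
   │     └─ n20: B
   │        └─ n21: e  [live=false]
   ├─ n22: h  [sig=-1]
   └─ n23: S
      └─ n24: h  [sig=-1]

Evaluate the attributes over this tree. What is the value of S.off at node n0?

26

1. n1.sig = 25  [terminal]
2. n2.sig = -4  [terminal]
3. n5.cnt = 7  [7]
4. n6.off = "ku"  ["ku"]
5. n7.sig = -6  [terminal]
6. n8.live = false  [terminal]
7. n6.lab = 18  [h.sig + 24]
8. n9.lab = 25  [terminal]
9. n10.cnt = 20  [A₀.cnt + 13]
10. n11.mk = "rp"  [terminal]
11. n12.live = true  [terminal]
12. n13.live = -2  [terminal]
13. n10.val = false  [false]
14. n5.val = true  [b.lab > 24]
15. n14.tag = 2  [2]
16. n15.mk = "uq"  [terminal]
17. n16.cnt = 8  [C.tag + 6]
18. n17.lab = -2  [terminal]
19. n18.mk = "xz"  [terminal]
20. n16.val = true  [b.lab > -3]
21. n14.acc = "uqu"  [a.mk ++ "u"]
22. n20.off = "vq"  ["vq"]
23. n21.live = false  [terminal]
24. n20.lab = 19  [len(B.off) + 17]
25. n19.lab = 30  [B.lab + 11]
26. n19.off = 27  [B.lab * -1 + 46]
27. n4.lab = 30  [S₁.off * 2 - 24]
28. n4.off = -9  [len(C.acc) - 12]
29. n22.sig = -1  [terminal]
30. n24.sig = -1  [terminal]
31. n23.lab = 17  [17]
32. n23.off = -6  [h.sig - 5]
33. n3.lab = -2  [S₁.off + S₂.off + 13]
34. n3.off = 15  [S₂.lab + S₁.lab - 32]
35. n0.lab = -1  [h₀.sig - 26]
36. n0.off = 26  [S₁.lab + 28]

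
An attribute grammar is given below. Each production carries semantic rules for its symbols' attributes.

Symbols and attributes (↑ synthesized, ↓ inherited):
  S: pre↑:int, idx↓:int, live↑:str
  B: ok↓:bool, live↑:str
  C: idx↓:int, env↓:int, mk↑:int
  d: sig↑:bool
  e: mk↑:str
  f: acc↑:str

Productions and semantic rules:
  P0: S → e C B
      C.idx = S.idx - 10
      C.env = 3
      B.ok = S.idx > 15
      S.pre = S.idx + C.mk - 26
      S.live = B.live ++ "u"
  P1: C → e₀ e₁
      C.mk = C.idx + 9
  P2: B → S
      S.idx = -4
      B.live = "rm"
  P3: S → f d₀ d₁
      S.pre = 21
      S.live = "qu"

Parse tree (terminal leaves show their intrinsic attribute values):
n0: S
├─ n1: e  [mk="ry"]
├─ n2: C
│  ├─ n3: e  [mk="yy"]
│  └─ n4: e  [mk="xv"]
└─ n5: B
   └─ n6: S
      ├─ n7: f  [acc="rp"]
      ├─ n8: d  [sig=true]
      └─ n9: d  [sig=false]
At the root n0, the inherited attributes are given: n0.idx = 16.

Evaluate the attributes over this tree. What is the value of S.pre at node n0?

5

1. n0.idx = 16  [given at root]
2. n1.mk = "ry"  [terminal]
3. n2.idx = 6  [S.idx - 10]
4. n2.env = 3  [3]
5. n3.mk = "yy"  [terminal]
6. n4.mk = "xv"  [terminal]
7. n2.mk = 15  [C.idx + 9]
8. n5.ok = true  [S.idx > 15]
9. n6.idx = -4  [-4]
10. n7.acc = "rp"  [terminal]
11. n8.sig = true  [terminal]
12. n9.sig = false  [terminal]
13. n6.pre = 21  [21]
14. n6.live = "qu"  ["qu"]
15. n5.live = "rm"  ["rm"]
16. n0.pre = 5  [S.idx + C.mk - 26]
17. n0.live = "rmu"  [B.live ++ "u"]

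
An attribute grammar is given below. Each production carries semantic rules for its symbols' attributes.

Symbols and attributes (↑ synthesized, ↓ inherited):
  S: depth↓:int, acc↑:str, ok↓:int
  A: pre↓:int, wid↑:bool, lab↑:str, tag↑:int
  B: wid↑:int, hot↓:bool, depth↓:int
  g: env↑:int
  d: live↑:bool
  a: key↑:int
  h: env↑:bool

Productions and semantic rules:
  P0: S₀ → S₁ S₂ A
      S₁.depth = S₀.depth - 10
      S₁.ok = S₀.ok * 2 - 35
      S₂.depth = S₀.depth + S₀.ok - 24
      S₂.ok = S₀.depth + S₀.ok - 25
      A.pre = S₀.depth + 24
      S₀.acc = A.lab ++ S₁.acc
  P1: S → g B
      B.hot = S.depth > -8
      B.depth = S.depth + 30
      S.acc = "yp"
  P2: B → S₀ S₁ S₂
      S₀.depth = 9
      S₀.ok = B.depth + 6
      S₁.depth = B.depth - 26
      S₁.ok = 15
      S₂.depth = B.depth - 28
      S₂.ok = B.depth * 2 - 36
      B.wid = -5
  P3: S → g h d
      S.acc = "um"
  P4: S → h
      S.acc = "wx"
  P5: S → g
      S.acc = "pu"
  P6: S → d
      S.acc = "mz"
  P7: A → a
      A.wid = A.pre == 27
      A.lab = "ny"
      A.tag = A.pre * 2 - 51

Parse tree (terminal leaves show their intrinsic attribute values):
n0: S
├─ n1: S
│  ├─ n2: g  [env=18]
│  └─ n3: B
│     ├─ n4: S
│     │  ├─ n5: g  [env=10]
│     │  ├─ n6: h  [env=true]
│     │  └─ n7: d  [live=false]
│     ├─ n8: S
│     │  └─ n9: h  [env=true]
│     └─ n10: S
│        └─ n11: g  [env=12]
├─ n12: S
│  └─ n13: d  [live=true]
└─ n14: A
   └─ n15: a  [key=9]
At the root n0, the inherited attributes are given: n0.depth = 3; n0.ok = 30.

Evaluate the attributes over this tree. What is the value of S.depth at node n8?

1. n0.depth = 3  [given at root]
2. n0.ok = 30  [given at root]
3. n1.depth = -7  [S₀.depth - 10]
4. n1.ok = 25  [S₀.ok * 2 - 35]
5. n2.env = 18  [terminal]
6. n3.hot = true  [S.depth > -8]
7. n3.depth = 23  [S.depth + 30]
8. n4.depth = 9  [9]
9. n4.ok = 29  [B.depth + 6]
10. n5.env = 10  [terminal]
11. n6.env = true  [terminal]
12. n7.live = false  [terminal]
13. n4.acc = "um"  ["um"]
14. n8.depth = -3  [B.depth - 26]
15. n8.ok = 15  [15]
16. n9.env = true  [terminal]
17. n8.acc = "wx"  ["wx"]
18. n10.depth = -5  [B.depth - 28]
19. n10.ok = 10  [B.depth * 2 - 36]
20. n11.env = 12  [terminal]
21. n10.acc = "pu"  ["pu"]
22. n3.wid = -5  [-5]
23. n1.acc = "yp"  ["yp"]
24. n12.depth = 9  [S₀.depth + S₀.ok - 24]
25. n12.ok = 8  [S₀.depth + S₀.ok - 25]
26. n13.live = true  [terminal]
27. n12.acc = "mz"  ["mz"]
28. n14.pre = 27  [S₀.depth + 24]
29. n15.key = 9  [terminal]
30. n14.wid = true  [A.pre == 27]
31. n14.lab = "ny"  ["ny"]
32. n14.tag = 3  [A.pre * 2 - 51]
33. n0.acc = "nyyp"  [A.lab ++ S₁.acc]

-3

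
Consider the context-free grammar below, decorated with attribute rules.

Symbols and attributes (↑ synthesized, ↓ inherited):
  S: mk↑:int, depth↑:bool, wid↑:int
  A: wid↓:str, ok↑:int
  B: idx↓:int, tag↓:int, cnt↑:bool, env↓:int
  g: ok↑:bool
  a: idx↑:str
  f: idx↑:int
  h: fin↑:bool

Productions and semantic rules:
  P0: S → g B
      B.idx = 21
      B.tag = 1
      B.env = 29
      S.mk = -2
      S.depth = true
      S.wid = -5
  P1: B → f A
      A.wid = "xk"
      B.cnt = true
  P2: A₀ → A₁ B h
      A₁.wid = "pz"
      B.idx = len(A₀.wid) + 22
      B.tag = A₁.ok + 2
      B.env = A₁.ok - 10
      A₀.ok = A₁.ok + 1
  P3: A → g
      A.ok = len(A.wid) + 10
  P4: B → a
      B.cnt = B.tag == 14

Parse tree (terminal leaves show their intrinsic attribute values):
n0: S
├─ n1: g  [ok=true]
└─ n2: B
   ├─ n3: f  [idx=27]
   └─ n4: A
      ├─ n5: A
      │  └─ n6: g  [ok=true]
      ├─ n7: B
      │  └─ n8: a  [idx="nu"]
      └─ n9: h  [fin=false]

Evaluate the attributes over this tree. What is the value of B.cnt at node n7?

1. n1.ok = true  [terminal]
2. n2.idx = 21  [21]
3. n2.tag = 1  [1]
4. n2.env = 29  [29]
5. n3.idx = 27  [terminal]
6. n4.wid = "xk"  ["xk"]
7. n5.wid = "pz"  ["pz"]
8. n6.ok = true  [terminal]
9. n5.ok = 12  [len(A.wid) + 10]
10. n7.idx = 24  [len(A₀.wid) + 22]
11. n7.tag = 14  [A₁.ok + 2]
12. n7.env = 2  [A₁.ok - 10]
13. n8.idx = "nu"  [terminal]
14. n7.cnt = true  [B.tag == 14]
15. n9.fin = false  [terminal]
16. n4.ok = 13  [A₁.ok + 1]
17. n2.cnt = true  [true]
18. n0.mk = -2  [-2]
19. n0.depth = true  [true]
20. n0.wid = -5  [-5]

true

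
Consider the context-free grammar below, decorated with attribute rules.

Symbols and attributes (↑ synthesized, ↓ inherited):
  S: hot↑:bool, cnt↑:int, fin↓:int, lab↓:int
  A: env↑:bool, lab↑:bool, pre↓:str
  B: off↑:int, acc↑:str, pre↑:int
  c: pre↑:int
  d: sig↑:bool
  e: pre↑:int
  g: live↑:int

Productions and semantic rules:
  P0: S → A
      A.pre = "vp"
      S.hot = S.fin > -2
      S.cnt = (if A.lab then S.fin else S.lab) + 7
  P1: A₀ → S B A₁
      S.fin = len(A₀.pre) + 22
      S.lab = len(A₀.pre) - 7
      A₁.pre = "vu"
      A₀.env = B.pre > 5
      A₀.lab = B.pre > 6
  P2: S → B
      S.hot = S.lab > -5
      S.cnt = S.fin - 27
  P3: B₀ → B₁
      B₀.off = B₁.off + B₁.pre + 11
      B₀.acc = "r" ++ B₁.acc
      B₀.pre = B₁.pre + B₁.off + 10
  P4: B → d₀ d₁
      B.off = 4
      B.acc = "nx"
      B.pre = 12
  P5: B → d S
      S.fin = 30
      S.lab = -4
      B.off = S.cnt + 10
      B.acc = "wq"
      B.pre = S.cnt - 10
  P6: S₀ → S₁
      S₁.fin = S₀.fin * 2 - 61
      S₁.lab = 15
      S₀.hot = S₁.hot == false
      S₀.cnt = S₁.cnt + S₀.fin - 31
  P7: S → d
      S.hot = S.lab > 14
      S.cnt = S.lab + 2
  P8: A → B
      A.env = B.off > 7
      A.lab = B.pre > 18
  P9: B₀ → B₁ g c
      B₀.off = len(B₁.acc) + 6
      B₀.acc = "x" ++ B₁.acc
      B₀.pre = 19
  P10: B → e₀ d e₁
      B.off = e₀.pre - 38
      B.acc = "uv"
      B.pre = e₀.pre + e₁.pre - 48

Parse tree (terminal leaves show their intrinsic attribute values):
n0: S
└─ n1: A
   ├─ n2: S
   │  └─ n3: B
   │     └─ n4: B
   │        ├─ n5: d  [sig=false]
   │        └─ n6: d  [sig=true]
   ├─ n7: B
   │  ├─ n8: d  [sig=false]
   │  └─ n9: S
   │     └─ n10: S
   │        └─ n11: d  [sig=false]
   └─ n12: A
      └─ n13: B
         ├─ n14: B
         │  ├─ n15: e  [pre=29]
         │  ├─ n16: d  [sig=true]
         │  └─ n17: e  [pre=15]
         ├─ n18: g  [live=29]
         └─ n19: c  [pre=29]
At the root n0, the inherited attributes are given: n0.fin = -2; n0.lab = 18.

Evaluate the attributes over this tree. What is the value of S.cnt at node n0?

1. n0.fin = -2  [given at root]
2. n0.lab = 18  [given at root]
3. n1.pre = "vp"  ["vp"]
4. n2.fin = 24  [len(A₀.pre) + 22]
5. n2.lab = -5  [len(A₀.pre) - 7]
6. n5.sig = false  [terminal]
7. n6.sig = true  [terminal]
8. n4.off = 4  [4]
9. n4.acc = "nx"  ["nx"]
10. n4.pre = 12  [12]
11. n3.off = 27  [B₁.off + B₁.pre + 11]
12. n3.acc = "rnx"  ["r" ++ B₁.acc]
13. n3.pre = 26  [B₁.pre + B₁.off + 10]
14. n2.hot = false  [S.lab > -5]
15. n2.cnt = -3  [S.fin - 27]
16. n8.sig = false  [terminal]
17. n9.fin = 30  [30]
18. n9.lab = -4  [-4]
19. n10.fin = -1  [S₀.fin * 2 - 61]
20. n10.lab = 15  [15]
21. n11.sig = false  [terminal]
22. n10.hot = true  [S.lab > 14]
23. n10.cnt = 17  [S.lab + 2]
24. n9.hot = false  [S₁.hot == false]
25. n9.cnt = 16  [S₁.cnt + S₀.fin - 31]
26. n7.off = 26  [S.cnt + 10]
27. n7.acc = "wq"  ["wq"]
28. n7.pre = 6  [S.cnt - 10]
29. n12.pre = "vu"  ["vu"]
30. n15.pre = 29  [terminal]
31. n16.sig = true  [terminal]
32. n17.pre = 15  [terminal]
33. n14.off = -9  [e₀.pre - 38]
34. n14.acc = "uv"  ["uv"]
35. n14.pre = -4  [e₀.pre + e₁.pre - 48]
36. n18.live = 29  [terminal]
37. n19.pre = 29  [terminal]
38. n13.off = 8  [len(B₁.acc) + 6]
39. n13.acc = "xuv"  ["x" ++ B₁.acc]
40. n13.pre = 19  [19]
41. n12.env = true  [B.off > 7]
42. n12.lab = true  [B.pre > 18]
43. n1.env = true  [B.pre > 5]
44. n1.lab = false  [B.pre > 6]
45. n0.hot = false  [S.fin > -2]
46. n0.cnt = 25  [(if A.lab then S.fin else S.lab) + 7]

25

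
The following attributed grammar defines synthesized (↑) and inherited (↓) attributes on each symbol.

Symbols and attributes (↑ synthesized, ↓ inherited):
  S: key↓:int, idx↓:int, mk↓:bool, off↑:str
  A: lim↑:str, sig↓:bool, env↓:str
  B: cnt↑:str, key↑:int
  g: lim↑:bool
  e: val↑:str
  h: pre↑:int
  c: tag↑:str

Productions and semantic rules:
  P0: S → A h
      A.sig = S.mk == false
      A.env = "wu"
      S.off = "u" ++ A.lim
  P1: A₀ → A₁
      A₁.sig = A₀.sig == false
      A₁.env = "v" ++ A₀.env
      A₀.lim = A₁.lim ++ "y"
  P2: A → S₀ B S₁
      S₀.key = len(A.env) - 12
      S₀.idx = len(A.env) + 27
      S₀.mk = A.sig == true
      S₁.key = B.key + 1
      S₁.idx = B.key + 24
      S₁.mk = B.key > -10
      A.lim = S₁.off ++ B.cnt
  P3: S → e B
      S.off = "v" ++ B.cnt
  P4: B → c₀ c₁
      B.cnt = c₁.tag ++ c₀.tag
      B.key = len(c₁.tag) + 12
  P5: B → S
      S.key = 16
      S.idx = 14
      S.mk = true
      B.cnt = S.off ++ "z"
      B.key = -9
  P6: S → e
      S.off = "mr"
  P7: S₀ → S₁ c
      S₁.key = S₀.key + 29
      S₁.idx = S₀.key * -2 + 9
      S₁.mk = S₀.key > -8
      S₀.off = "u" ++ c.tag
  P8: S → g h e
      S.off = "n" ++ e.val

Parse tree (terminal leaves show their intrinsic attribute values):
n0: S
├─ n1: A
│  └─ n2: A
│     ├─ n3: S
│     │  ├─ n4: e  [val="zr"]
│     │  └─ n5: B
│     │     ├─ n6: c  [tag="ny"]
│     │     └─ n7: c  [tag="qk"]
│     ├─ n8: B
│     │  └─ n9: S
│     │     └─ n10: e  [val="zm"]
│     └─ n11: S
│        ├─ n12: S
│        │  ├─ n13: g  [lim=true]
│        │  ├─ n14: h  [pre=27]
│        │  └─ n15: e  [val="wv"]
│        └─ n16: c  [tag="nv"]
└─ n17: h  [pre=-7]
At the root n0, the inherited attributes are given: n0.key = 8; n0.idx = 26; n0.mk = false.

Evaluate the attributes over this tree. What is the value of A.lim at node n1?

"unvmrzy"

1. n0.key = 8  [given at root]
2. n0.idx = 26  [given at root]
3. n0.mk = false  [given at root]
4. n1.sig = true  [S.mk == false]
5. n1.env = "wu"  ["wu"]
6. n2.sig = false  [A₀.sig == false]
7. n2.env = "vwu"  ["v" ++ A₀.env]
8. n3.key = -9  [len(A.env) - 12]
9. n3.idx = 30  [len(A.env) + 27]
10. n3.mk = false  [A.sig == true]
11. n4.val = "zr"  [terminal]
12. n6.tag = "ny"  [terminal]
13. n7.tag = "qk"  [terminal]
14. n5.cnt = "qkny"  [c₁.tag ++ c₀.tag]
15. n5.key = 14  [len(c₁.tag) + 12]
16. n3.off = "vqkny"  ["v" ++ B.cnt]
17. n9.key = 16  [16]
18. n9.idx = 14  [14]
19. n9.mk = true  [true]
20. n10.val = "zm"  [terminal]
21. n9.off = "mr"  ["mr"]
22. n8.cnt = "mrz"  [S.off ++ "z"]
23. n8.key = -9  [-9]
24. n11.key = -8  [B.key + 1]
25. n11.idx = 15  [B.key + 24]
26. n11.mk = true  [B.key > -10]
27. n12.key = 21  [S₀.key + 29]
28. n12.idx = 25  [S₀.key * -2 + 9]
29. n12.mk = false  [S₀.key > -8]
30. n13.lim = true  [terminal]
31. n14.pre = 27  [terminal]
32. n15.val = "wv"  [terminal]
33. n12.off = "nwv"  ["n" ++ e.val]
34. n16.tag = "nv"  [terminal]
35. n11.off = "unv"  ["u" ++ c.tag]
36. n2.lim = "unvmrz"  [S₁.off ++ B.cnt]
37. n1.lim = "unvmrzy"  [A₁.lim ++ "y"]
38. n17.pre = -7  [terminal]
39. n0.off = "uunvmrzy"  ["u" ++ A.lim]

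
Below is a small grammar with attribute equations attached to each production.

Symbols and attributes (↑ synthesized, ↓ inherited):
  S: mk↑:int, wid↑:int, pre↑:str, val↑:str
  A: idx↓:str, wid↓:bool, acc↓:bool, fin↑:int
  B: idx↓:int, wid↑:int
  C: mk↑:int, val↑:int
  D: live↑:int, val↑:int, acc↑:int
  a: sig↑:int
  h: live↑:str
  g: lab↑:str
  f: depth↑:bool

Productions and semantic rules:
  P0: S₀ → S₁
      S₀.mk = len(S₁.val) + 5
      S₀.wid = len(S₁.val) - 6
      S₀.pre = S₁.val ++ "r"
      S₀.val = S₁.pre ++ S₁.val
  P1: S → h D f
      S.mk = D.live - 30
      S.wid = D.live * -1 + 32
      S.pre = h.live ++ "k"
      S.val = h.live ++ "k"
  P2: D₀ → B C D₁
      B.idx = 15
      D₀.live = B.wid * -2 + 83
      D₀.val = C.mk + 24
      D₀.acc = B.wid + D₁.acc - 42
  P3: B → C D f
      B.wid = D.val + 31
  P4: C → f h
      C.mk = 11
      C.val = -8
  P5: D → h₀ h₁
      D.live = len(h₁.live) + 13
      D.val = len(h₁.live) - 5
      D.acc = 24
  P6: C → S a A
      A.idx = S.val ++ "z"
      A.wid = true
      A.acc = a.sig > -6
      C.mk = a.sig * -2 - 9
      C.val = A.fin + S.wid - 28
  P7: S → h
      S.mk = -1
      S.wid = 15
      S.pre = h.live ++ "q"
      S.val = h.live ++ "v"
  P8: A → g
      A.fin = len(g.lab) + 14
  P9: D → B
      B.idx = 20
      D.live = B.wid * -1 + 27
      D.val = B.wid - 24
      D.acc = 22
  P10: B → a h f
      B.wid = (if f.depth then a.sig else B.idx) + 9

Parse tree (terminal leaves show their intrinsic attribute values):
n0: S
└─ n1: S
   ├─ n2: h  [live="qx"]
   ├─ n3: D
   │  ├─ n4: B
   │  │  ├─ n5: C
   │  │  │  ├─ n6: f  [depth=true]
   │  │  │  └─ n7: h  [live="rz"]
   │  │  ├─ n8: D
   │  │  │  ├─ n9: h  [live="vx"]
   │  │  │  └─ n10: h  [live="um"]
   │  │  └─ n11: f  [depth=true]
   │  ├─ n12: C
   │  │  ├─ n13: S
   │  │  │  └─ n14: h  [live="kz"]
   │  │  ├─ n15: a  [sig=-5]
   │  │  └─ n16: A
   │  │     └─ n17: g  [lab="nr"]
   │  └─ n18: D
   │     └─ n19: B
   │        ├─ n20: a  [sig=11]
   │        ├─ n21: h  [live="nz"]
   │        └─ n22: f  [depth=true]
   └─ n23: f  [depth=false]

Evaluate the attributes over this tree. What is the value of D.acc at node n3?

8

1. n2.live = "qx"  [terminal]
2. n4.idx = 15  [15]
3. n6.depth = true  [terminal]
4. n7.live = "rz"  [terminal]
5. n5.mk = 11  [11]
6. n5.val = -8  [-8]
7. n9.live = "vx"  [terminal]
8. n10.live = "um"  [terminal]
9. n8.live = 15  [len(h₁.live) + 13]
10. n8.val = -3  [len(h₁.live) - 5]
11. n8.acc = 24  [24]
12. n11.depth = true  [terminal]
13. n4.wid = 28  [D.val + 31]
14. n14.live = "kz"  [terminal]
15. n13.mk = -1  [-1]
16. n13.wid = 15  [15]
17. n13.pre = "kzq"  [h.live ++ "q"]
18. n13.val = "kzv"  [h.live ++ "v"]
19. n15.sig = -5  [terminal]
20. n16.idx = "kzvz"  [S.val ++ "z"]
21. n16.wid = true  [true]
22. n16.acc = true  [a.sig > -6]
23. n17.lab = "nr"  [terminal]
24. n16.fin = 16  [len(g.lab) + 14]
25. n12.mk = 1  [a.sig * -2 - 9]
26. n12.val = 3  [A.fin + S.wid - 28]
27. n19.idx = 20  [20]
28. n20.sig = 11  [terminal]
29. n21.live = "nz"  [terminal]
30. n22.depth = true  [terminal]
31. n19.wid = 20  [(if f.depth then a.sig else B.idx) + 9]
32. n18.live = 7  [B.wid * -1 + 27]
33. n18.val = -4  [B.wid - 24]
34. n18.acc = 22  [22]
35. n3.live = 27  [B.wid * -2 + 83]
36. n3.val = 25  [C.mk + 24]
37. n3.acc = 8  [B.wid + D₁.acc - 42]
38. n23.depth = false  [terminal]
39. n1.mk = -3  [D.live - 30]
40. n1.wid = 5  [D.live * -1 + 32]
41. n1.pre = "qxk"  [h.live ++ "k"]
42. n1.val = "qxk"  [h.live ++ "k"]
43. n0.mk = 8  [len(S₁.val) + 5]
44. n0.wid = -3  [len(S₁.val) - 6]
45. n0.pre = "qxkr"  [S₁.val ++ "r"]
46. n0.val = "qxkqxk"  [S₁.pre ++ S₁.val]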